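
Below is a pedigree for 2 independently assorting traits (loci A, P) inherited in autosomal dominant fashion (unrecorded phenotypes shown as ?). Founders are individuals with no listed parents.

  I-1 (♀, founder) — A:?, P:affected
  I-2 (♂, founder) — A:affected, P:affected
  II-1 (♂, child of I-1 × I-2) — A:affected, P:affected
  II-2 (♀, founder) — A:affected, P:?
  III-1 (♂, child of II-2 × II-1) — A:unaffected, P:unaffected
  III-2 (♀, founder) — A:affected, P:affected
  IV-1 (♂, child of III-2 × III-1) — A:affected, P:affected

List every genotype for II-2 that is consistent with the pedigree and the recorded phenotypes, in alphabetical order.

A/I-1 ? ·: aa|Aa|AA
A/I-2 aff ·: Aa|AA
A/II-1 aff I-1×I-2: Aa
A/II-2 aff ·: Aa
A/III-1 un II-2×II-1: aa
A/III-2 aff ·: Aa|AA
A/IV-1 aff III-2×III-1: Aa
⇒ A over [I-1,I-2,II-1,II-2,III-1,III-2,IV-1]: 10 consistent
P/I-1 aff ·: Pp|PP
P/I-2 aff ·: Pp|PP
P/II-1 aff I-1×I-2: Pp
P/II-2 ? ·: pp|Pp
P/III-1 un II-2×II-1: pp
P/III-2 aff ·: Pp|PP
P/IV-1 aff III-2×III-1: Pp
⇒ P over [I-1,I-2,II-1,II-2,III-1,III-2,IV-1]: 12 consistent

II-2 ∈ {Aa Pp, Aa pp}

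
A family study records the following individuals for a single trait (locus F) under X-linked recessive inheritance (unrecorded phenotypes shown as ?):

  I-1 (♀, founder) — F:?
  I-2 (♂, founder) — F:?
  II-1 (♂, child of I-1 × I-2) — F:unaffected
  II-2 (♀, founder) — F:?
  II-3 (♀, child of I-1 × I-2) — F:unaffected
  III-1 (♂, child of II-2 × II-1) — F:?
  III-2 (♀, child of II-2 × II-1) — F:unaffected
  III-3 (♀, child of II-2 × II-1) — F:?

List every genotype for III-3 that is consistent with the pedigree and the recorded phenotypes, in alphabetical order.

F/I-1 ? ·: X^FX^F|X^FX^f
F/I-2 ? ·: X^FY|X^fY
F/II-1 un I-1×I-2: X^FY
F/II-2 ? ·: X^FX^F|X^FX^f|X^fX^f
F/II-3 un I-1×I-2: X^FX^F|X^FX^f
F/III-1 ? II-2×II-1: X^FY|X^fY
F/III-2 un II-2×II-1: X^FX^F|X^FX^f
F/III-3 ? II-2×II-1: X^FX^F|X^FX^f
⇒ F over [I-1,I-2,II-1,II-2,II-3,III-1,III-2,III-3]: 50 consistent

III-3 ∈ {X^FX^F, X^FX^f}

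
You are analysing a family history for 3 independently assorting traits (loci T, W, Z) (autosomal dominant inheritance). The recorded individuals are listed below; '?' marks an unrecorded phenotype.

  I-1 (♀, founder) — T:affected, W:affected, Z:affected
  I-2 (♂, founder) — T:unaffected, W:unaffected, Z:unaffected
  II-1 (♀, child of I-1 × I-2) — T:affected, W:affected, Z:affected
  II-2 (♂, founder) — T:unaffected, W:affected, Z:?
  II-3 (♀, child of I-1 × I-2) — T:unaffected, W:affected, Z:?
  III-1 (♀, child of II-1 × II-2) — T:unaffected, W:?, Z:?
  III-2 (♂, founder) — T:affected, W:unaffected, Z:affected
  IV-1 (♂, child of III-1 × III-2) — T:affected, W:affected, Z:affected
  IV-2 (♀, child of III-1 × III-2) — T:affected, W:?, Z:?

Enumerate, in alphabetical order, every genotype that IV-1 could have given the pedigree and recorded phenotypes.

IV-1 ∈ {Tt Ww ZZ, Tt Ww Zz}

T/I-1 aff ·: Tt
T/I-2 un ·: tt
T/II-1 aff I-1×I-2: Tt
T/II-2 un ·: tt
T/II-3 un I-1×I-2: tt
T/III-1 un II-1×II-2: tt
T/III-2 aff ·: Tt|TT
T/IV-1 aff III-1×III-2: Tt
T/IV-2 aff III-1×III-2: Tt
⇒ T over [I-1,I-2,II-1,II-2,II-3,III-1,III-2,IV-1,IV-2]: 2 consistent
W/I-1 aff ·: Ww|WW
W/I-2 un ·: ww
W/II-1 aff I-1×I-2: Ww
W/II-2 aff ·: Ww|WW
W/II-3 aff I-1×I-2: Ww
W/III-1 ? II-1×II-2: Ww|WW
W/III-2 un ·: ww
W/IV-1 aff III-1×III-2: Ww
W/IV-2 ? III-1×III-2: ww|Ww
⇒ W over [I-1,I-2,II-1,II-2,II-3,III-1,III-2,IV-1,IV-2]: 12 consistent
Z/I-1 aff ·: Zz|ZZ
Z/I-2 un ·: zz
Z/II-1 aff I-1×I-2: Zz
Z/II-2 ? ·: zz|Zz|ZZ
Z/II-3 ? I-1×I-2: zz|Zz
Z/III-1 ? II-1×II-2: zz|Zz|ZZ
Z/III-2 aff ·: Zz|ZZ
Z/IV-1 aff III-1×III-2: Zz|ZZ
Z/IV-2 ? III-1×III-2: zz|Zz|ZZ
⇒ Z over [I-1,I-2,II-1,II-2,II-3,III-1,III-2,IV-1,IV-2]: 138 consistent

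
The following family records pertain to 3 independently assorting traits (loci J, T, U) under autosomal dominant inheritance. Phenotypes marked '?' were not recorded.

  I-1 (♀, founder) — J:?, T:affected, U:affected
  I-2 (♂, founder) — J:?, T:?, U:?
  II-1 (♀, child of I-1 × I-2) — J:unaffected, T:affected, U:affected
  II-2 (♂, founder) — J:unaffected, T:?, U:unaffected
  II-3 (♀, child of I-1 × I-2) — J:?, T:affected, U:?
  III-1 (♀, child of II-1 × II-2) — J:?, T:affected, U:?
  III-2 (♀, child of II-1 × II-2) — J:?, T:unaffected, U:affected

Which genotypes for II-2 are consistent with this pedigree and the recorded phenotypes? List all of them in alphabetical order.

II-2 ∈ {jj Tt uu, jj tt uu}

J/I-1 ? ·: jj|Jj
J/I-2 ? ·: jj|Jj
J/II-1 un I-1×I-2: jj
J/II-2 un ·: jj
J/II-3 ? I-1×I-2: jj|Jj|JJ
J/III-1 ? II-1×II-2: jj
J/III-2 ? II-1×II-2: jj
⇒ J over [I-1,I-2,II-1,II-2,II-3,III-1,III-2]: 8 consistent
T/I-1 aff ·: Tt|TT
T/I-2 ? ·: tt|Tt|TT
T/II-1 aff I-1×I-2: Tt
T/II-2 ? ·: tt|Tt
T/II-3 aff I-1×I-2: Tt|TT
T/III-1 aff II-1×II-2: Tt|TT
T/III-2 un II-1×II-2: tt
⇒ T over [I-1,I-2,II-1,II-2,II-3,III-1,III-2]: 24 consistent
U/I-1 aff ·: Uu|UU
U/I-2 ? ·: uu|Uu|UU
U/II-1 aff I-1×I-2: Uu|UU
U/II-2 un ·: uu
U/II-3 ? I-1×I-2: uu|Uu|UU
U/III-1 ? II-1×II-2: uu|Uu
U/III-2 aff II-1×II-2: Uu
⇒ U over [I-1,I-2,II-1,II-2,II-3,III-1,III-2]: 28 consistent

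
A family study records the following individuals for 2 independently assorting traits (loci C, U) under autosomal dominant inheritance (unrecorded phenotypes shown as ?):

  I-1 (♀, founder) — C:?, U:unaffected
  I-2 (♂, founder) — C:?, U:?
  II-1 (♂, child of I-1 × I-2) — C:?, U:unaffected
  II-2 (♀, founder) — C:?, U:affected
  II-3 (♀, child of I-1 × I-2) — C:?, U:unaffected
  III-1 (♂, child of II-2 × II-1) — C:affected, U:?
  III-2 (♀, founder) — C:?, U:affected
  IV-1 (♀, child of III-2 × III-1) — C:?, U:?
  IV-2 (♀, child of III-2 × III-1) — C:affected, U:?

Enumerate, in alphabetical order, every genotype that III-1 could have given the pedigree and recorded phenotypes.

C/I-1 ? ·: cc|Cc|CC
C/I-2 ? ·: cc|Cc|CC
C/II-1 ? I-1×I-2: cc|Cc|CC
C/II-2 ? ·: cc|Cc|CC
C/II-3 ? I-1×I-2: cc|Cc|CC
C/III-1 aff II-2×II-1: Cc|CC
C/III-2 ? ·: cc|Cc|CC
C/IV-1 ? III-2×III-1: cc|Cc|CC
C/IV-2 aff III-2×III-1: Cc|CC
⇒ C over [I-1,I-2,II-1,II-2,II-3,III-1,III-2,IV-1,IV-2]: 1104 consistent
U/I-1 un ·: uu
U/I-2 ? ·: uu|Uu
U/II-1 un I-1×I-2: uu
U/II-2 aff ·: Uu|UU
U/II-3 un I-1×I-2: uu
U/III-1 ? II-2×II-1: uu|Uu
U/III-2 aff ·: Uu|UU
U/IV-1 ? III-2×III-1: uu|Uu|UU
U/IV-2 ? III-2×III-1: uu|Uu|UU
⇒ U over [I-1,I-2,II-1,II-2,II-3,III-1,III-2,IV-1,IV-2]: 62 consistent

III-1 ∈ {CC Uu, CC uu, Cc Uu, Cc uu}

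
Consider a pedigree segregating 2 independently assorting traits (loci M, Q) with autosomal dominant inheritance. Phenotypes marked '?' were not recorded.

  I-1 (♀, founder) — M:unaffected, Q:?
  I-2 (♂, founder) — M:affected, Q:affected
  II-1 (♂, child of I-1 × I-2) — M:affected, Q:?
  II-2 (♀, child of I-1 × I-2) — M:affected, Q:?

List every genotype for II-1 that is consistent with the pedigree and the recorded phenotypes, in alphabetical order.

M/I-1 un ·: mm
M/I-2 aff ·: Mm|MM
M/II-1 aff I-1×I-2: Mm
M/II-2 aff I-1×I-2: Mm
⇒ M over [I-1,I-2,II-1,II-2]: 2 consistent
Q/I-1 ? ·: qq|Qq|QQ
Q/I-2 aff ·: Qq|QQ
Q/II-1 ? I-1×I-2: qq|Qq|QQ
Q/II-2 ? I-1×I-2: qq|Qq|QQ
⇒ Q over [I-1,I-2,II-1,II-2]: 23 consistent

II-1 ∈ {Mm QQ, Mm Qq, Mm qq}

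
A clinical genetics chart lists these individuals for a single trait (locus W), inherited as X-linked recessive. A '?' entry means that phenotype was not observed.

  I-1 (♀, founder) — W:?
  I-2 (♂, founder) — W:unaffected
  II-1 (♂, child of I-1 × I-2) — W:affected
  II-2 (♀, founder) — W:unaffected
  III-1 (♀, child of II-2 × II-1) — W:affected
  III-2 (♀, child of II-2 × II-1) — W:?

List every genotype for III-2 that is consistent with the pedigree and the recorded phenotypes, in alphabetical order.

III-2 ∈ {X^WX^w, X^wX^w}

W/I-1 ? ·: X^WX^w|X^wX^w
W/I-2 un ·: X^WY
W/II-1 aff I-1×I-2: X^wY
W/II-2 un ·: X^WX^w
W/III-1 aff II-2×II-1: X^wX^w
W/III-2 ? II-2×II-1: X^WX^w|X^wX^w
⇒ W over [I-1,I-2,II-1,II-2,III-1,III-2]: 4 consistent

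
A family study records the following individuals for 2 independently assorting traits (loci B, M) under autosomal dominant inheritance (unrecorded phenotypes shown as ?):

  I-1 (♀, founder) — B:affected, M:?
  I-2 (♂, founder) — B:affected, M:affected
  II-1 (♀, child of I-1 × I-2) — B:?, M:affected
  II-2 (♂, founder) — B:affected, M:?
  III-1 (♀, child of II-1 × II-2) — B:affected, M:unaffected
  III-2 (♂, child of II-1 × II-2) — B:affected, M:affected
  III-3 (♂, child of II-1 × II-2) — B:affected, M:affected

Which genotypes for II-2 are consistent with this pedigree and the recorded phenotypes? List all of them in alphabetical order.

II-2 ∈ {BB Mm, BB mm, Bb Mm, Bb mm}

B/I-1 aff ·: Bb|BB
B/I-2 aff ·: Bb|BB
B/II-1 ? I-1×I-2: bb|Bb|BB
B/II-2 aff ·: Bb|BB
B/III-1 aff II-1×II-2: Bb|BB
B/III-2 aff II-1×II-2: Bb|BB
B/III-3 aff II-1×II-2: Bb|BB
⇒ B over [I-1,I-2,II-1,II-2,III-1,III-2,III-3]: 86 consistent
M/I-1 ? ·: mm|Mm|MM
M/I-2 aff ·: Mm|MM
M/II-1 aff I-1×I-2: Mm
M/II-2 ? ·: mm|Mm
M/III-1 un II-1×II-2: mm
M/III-2 aff II-1×II-2: Mm|MM
M/III-3 aff II-1×II-2: Mm|MM
⇒ M over [I-1,I-2,II-1,II-2,III-1,III-2,III-3]: 25 consistent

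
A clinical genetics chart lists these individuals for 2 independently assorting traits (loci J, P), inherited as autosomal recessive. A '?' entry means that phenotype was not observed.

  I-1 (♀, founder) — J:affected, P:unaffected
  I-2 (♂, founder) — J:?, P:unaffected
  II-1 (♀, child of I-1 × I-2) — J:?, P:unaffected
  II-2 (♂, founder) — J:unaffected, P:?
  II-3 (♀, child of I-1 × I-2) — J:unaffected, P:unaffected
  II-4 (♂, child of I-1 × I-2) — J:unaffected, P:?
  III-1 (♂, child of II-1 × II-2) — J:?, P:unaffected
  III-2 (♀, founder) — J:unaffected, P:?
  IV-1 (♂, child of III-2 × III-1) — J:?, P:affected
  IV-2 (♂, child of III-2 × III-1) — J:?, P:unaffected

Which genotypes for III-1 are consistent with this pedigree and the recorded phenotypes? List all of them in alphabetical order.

III-1 ∈ {JJ Pp, Jj Pp, jj Pp}

J/I-1 aff ·: jj
J/I-2 ? ·: JJ|Jj
J/II-1 ? I-1×I-2: Jj|jj
J/II-2 un ·: JJ|Jj
J/II-3 un I-1×I-2: Jj
J/II-4 un I-1×I-2: Jj
J/III-1 ? II-1×II-2: JJ|Jj|jj
J/III-2 un ·: JJ|Jj
J/IV-1 ? III-2×III-1: JJ|Jj|jj
J/IV-2 ? III-2×III-1: JJ|Jj|jj
⇒ J over [I-1,I-2,II-1,II-2,II-3,II-4,III-1,III-2,IV-1,IV-2]: 113 consistent
P/I-1 un ·: PP|Pp
P/I-2 un ·: PP|Pp
P/II-1 un I-1×I-2: PP|Pp
P/II-2 ? ·: PP|Pp|pp
P/II-3 un I-1×I-2: PP|Pp
P/II-4 ? I-1×I-2: PP|Pp|pp
P/III-1 un II-1×II-2: Pp
P/III-2 ? ·: Pp|pp
P/IV-1 aff III-2×III-1: pp
P/IV-2 un III-2×III-1: PP|Pp
⇒ P over [I-1,I-2,II-1,II-2,II-3,II-4,III-1,III-2,IV-1,IV-2]: 216 consistent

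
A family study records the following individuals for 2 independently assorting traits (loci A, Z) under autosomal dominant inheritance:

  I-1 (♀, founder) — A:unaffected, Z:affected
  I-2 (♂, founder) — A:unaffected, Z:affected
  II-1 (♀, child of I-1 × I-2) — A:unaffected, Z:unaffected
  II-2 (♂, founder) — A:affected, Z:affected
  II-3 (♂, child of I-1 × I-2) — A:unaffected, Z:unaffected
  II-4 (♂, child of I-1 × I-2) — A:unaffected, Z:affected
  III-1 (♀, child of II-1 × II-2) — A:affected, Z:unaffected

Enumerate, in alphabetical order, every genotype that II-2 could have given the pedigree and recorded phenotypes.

A/I-1 un ·: aa
A/I-2 un ·: aa
A/II-1 un I-1×I-2: aa
A/II-2 aff ·: Aa|AA
A/II-3 un I-1×I-2: aa
A/II-4 un I-1×I-2: aa
A/III-1 aff II-1×II-2: Aa
⇒ A over [I-1,I-2,II-1,II-2,II-3,II-4,III-1]: 2 consistent
Z/I-1 aff ·: Zz
Z/I-2 aff ·: Zz
Z/II-1 un I-1×I-2: zz
Z/II-2 aff ·: Zz
Z/II-3 un I-1×I-2: zz
Z/II-4 aff I-1×I-2: Zz|ZZ
Z/III-1 un II-1×II-2: zz
⇒ Z over [I-1,I-2,II-1,II-2,II-3,II-4,III-1]: 2 consistent

II-2 ∈ {AA Zz, Aa Zz}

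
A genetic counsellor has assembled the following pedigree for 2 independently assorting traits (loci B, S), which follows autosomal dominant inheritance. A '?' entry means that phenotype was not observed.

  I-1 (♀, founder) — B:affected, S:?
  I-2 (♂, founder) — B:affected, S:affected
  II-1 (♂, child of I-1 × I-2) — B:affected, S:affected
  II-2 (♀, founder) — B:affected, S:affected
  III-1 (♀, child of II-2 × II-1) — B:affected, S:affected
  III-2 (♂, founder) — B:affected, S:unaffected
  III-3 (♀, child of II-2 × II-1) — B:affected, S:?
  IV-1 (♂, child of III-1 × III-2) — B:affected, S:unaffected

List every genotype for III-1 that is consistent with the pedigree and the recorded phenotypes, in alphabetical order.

III-1 ∈ {BB Ss, Bb Ss}

B/I-1 aff ·: Bb|BB
B/I-2 aff ·: Bb|BB
B/II-1 aff I-1×I-2: Bb|BB
B/II-2 aff ·: Bb|BB
B/III-1 aff II-2×II-1: Bb|BB
B/III-2 aff ·: Bb|BB
B/III-3 aff II-2×II-1: Bb|BB
B/IV-1 aff III-1×III-2: Bb|BB
⇒ B over [I-1,I-2,II-1,II-2,III-1,III-2,III-3,IV-1]: 152 consistent
S/I-1 ? ·: ss|Ss|SS
S/I-2 aff ·: Ss|SS
S/II-1 aff I-1×I-2: Ss|SS
S/II-2 aff ·: Ss|SS
S/III-1 aff II-2×II-1: Ss
S/III-2 un ·: ss
S/III-3 ? II-2×II-1: ss|Ss|SS
S/IV-1 un III-1×III-2: ss
⇒ S over [I-1,I-2,II-1,II-2,III-1,III-2,III-3,IV-1]: 33 consistent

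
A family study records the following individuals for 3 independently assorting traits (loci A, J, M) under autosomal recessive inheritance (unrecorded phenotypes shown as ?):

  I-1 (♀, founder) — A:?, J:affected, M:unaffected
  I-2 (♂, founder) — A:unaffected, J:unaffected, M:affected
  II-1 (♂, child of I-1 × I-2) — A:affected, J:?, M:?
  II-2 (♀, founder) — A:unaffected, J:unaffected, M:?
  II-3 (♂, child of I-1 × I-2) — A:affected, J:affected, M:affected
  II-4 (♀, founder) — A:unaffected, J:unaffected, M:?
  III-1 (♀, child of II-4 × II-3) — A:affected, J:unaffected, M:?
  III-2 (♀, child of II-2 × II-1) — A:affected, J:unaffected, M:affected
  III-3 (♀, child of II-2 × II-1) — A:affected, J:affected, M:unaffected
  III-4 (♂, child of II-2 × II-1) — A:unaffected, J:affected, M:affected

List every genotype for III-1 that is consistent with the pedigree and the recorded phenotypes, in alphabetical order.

A/I-1 ? ·: Aa|aa
A/I-2 un ·: Aa
A/II-1 aff I-1×I-2: aa
A/II-2 un ·: Aa
A/II-3 aff I-1×I-2: aa
A/II-4 un ·: Aa
A/III-1 aff II-4×II-3: aa
A/III-2 aff II-2×II-1: aa
A/III-3 aff II-2×II-1: aa
A/III-4 un II-2×II-1: Aa
⇒ A over [I-1,I-2,II-1,II-2,II-3,II-4,III-1,III-2,III-3,III-4]: 2 consistent
J/I-1 aff ·: jj
J/I-2 un ·: Jj
J/II-1 ? I-1×I-2: Jj|jj
J/II-2 un ·: Jj
J/II-3 aff I-1×I-2: jj
J/II-4 un ·: JJ|Jj
J/III-1 un II-4×II-3: Jj
J/III-2 un II-2×II-1: JJ|Jj
J/III-3 aff II-2×II-1: jj
J/III-4 aff II-2×II-1: jj
⇒ J over [I-1,I-2,II-1,II-2,II-3,II-4,III-1,III-2,III-3,III-4]: 6 consistent
M/I-1 un ·: Mm
M/I-2 aff ·: mm
M/II-1 ? I-1×I-2: Mm|mm
M/II-2 ? ·: Mm|mm
M/II-3 aff I-1×I-2: mm
M/II-4 ? ·: MM|Mm|mm
M/III-1 ? II-4×II-3: Mm|mm
M/III-2 aff II-2×II-1: mm
M/III-3 un II-2×II-1: MM|Mm
M/III-4 aff II-2×II-1: mm
⇒ M over [I-1,I-2,II-1,II-2,II-3,II-4,III-1,III-2,III-3,III-4]: 16 consistent

III-1 ∈ {aa Jj Mm, aa Jj mm}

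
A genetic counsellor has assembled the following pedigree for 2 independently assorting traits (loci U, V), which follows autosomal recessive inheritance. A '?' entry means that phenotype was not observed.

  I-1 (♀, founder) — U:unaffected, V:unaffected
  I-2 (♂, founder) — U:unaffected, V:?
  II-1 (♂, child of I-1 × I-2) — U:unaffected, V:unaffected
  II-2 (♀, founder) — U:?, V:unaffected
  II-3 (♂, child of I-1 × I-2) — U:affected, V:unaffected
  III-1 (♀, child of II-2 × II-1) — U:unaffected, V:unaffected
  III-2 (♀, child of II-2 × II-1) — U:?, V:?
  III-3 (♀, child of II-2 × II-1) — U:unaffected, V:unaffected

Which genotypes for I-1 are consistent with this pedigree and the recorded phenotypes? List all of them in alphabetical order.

U/I-1 un ·: Uu
U/I-2 un ·: Uu
U/II-1 un I-1×I-2: UU|Uu
U/II-2 ? ·: UU|Uu|uu
U/II-3 aff I-1×I-2: uu
U/III-1 un II-2×II-1: UU|Uu
U/III-2 ? II-2×II-1: UU|Uu|uu
U/III-3 un II-2×II-1: UU|Uu
⇒ U over [I-1,I-2,II-1,II-2,II-3,III-1,III-2,III-3]: 32 consistent
V/I-1 un ·: VV|Vv
V/I-2 ? ·: VV|Vv|vv
V/II-1 un I-1×I-2: VV|Vv
V/II-2 un ·: VV|Vv
V/II-3 un I-1×I-2: VV|Vv
V/III-1 un II-2×II-1: VV|Vv
V/III-2 ? II-2×II-1: VV|Vv|vv
V/III-3 un II-2×II-1: VV|Vv
⇒ V over [I-1,I-2,II-1,II-2,II-3,III-1,III-2,III-3]: 223 consistent

I-1 ∈ {Uu VV, Uu Vv}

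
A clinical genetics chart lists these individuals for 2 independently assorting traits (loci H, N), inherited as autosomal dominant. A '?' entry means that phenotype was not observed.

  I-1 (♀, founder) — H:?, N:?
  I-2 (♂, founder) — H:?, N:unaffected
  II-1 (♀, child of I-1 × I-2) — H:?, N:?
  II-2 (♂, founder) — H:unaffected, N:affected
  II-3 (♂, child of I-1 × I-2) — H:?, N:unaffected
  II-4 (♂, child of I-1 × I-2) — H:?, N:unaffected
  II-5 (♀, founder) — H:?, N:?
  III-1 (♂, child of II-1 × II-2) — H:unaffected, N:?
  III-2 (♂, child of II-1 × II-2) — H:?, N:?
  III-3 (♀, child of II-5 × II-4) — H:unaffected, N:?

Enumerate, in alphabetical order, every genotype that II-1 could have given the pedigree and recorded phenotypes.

H/I-1 ? ·: hh|Hh|HH
H/I-2 ? ·: hh|Hh|HH
H/II-1 ? I-1×I-2: hh|Hh
H/II-2 un ·: hh
H/II-3 ? I-1×I-2: hh|Hh|HH
H/II-4 ? I-1×I-2: hh|Hh
H/II-5 ? ·: hh|Hh
H/III-1 un II-1×II-2: hh
H/III-2 ? II-1×II-2: hh|Hh
H/III-3 un II-5×II-4: hh
⇒ H over [I-1,I-2,II-1,II-2,II-3,II-4,II-5,III-1,III-2,III-3]: 110 consistent
N/I-1 ? ·: nn|Nn
N/I-2 un ·: nn
N/II-1 ? I-1×I-2: nn|Nn
N/II-2 aff ·: Nn|NN
N/II-3 un I-1×I-2: nn
N/II-4 un I-1×I-2: nn
N/II-5 ? ·: nn|Nn|NN
N/III-1 ? II-1×II-2: nn|Nn|NN
N/III-2 ? II-1×II-2: nn|Nn|NN
N/III-3 ? II-5×II-4: nn|Nn
⇒ N over [I-1,I-2,II-1,II-2,II-3,II-4,II-5,III-1,III-2,III-3]: 92 consistent

II-1 ∈ {Hh Nn, Hh nn, hh Nn, hh nn}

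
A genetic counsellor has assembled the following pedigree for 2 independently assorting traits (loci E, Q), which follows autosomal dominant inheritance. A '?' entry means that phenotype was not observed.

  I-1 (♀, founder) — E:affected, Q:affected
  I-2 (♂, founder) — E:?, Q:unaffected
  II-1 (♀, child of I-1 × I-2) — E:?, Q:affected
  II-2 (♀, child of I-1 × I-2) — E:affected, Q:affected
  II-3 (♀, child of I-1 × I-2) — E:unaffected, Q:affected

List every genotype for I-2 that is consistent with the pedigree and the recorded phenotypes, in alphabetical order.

E/I-1 aff ·: Ee
E/I-2 ? ·: ee|Ee
E/II-1 ? I-1×I-2: ee|Ee|EE
E/II-2 aff I-1×I-2: Ee|EE
E/II-3 un I-1×I-2: ee
⇒ E over [I-1,I-2,II-1,II-2,II-3]: 8 consistent
Q/I-1 aff ·: Qq|QQ
Q/I-2 un ·: qq
Q/II-1 aff I-1×I-2: Qq
Q/II-2 aff I-1×I-2: Qq
Q/II-3 aff I-1×I-2: Qq
⇒ Q over [I-1,I-2,II-1,II-2,II-3]: 2 consistent

I-2 ∈ {Ee qq, ee qq}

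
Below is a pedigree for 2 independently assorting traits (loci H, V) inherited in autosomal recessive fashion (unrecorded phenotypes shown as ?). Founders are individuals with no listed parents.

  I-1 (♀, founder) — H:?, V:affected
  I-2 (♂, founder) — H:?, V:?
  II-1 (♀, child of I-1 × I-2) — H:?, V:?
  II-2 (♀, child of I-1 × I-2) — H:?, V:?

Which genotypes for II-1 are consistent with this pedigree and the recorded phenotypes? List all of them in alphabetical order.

II-1 ∈ {HH Vv, HH vv, Hh Vv, Hh vv, hh Vv, hh vv}

H/I-1 ? ·: HH|Hh|hh
H/I-2 ? ·: HH|Hh|hh
H/II-1 ? I-1×I-2: HH|Hh|hh
H/II-2 ? I-1×I-2: HH|Hh|hh
⇒ H over [I-1,I-2,II-1,II-2]: 29 consistent
V/I-1 aff ·: vv
V/I-2 ? ·: VV|Vv|vv
V/II-1 ? I-1×I-2: Vv|vv
V/II-2 ? I-1×I-2: Vv|vv
⇒ V over [I-1,I-2,II-1,II-2]: 6 consistent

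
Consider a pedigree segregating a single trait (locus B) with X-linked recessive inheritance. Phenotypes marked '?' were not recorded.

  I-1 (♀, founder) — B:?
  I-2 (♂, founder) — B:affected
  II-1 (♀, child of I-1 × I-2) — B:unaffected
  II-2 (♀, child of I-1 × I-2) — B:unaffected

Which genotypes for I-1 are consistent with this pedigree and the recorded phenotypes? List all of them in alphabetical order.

B/I-1 ? ·: X^BX^B|X^BX^b
B/I-2 aff ·: X^bY
B/II-1 un I-1×I-2: X^BX^b
B/II-2 un I-1×I-2: X^BX^b
⇒ B over [I-1,I-2,II-1,II-2]: 2 consistent

I-1 ∈ {X^BX^B, X^BX^b}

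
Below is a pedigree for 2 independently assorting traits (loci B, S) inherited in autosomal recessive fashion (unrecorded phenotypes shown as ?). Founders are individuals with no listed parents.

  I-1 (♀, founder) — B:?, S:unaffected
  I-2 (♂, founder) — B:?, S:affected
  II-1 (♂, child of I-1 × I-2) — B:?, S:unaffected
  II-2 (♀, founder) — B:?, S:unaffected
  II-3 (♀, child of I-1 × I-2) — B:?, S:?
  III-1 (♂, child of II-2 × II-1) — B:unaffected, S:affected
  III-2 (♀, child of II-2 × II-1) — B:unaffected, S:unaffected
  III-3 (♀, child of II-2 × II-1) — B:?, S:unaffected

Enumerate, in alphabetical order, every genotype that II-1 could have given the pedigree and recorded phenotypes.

B/I-1 ? ·: BB|Bb|bb
B/I-2 ? ·: BB|Bb|bb
B/II-1 ? I-1×I-2: BB|Bb|bb
B/II-2 ? ·: BB|Bb|bb
B/II-3 ? I-1×I-2: BB|Bb|bb
B/III-1 un II-2×II-1: BB|Bb
B/III-2 un II-2×II-1: BB|Bb
B/III-3 ? II-2×II-1: BB|Bb|bb
⇒ B over [I-1,I-2,II-1,II-2,II-3,III-1,III-2,III-3]: 390 consistent
S/I-1 un ·: SS|Ss
S/I-2 aff ·: ss
S/II-1 un I-1×I-2: Ss
S/II-2 un ·: Ss
S/II-3 ? I-1×I-2: Ss|ss
S/III-1 aff II-2×II-1: ss
S/III-2 un II-2×II-1: SS|Ss
S/III-3 un II-2×II-1: SS|Ss
⇒ S over [I-1,I-2,II-1,II-2,II-3,III-1,III-2,III-3]: 12 consistent

II-1 ∈ {BB Ss, Bb Ss, bb Ss}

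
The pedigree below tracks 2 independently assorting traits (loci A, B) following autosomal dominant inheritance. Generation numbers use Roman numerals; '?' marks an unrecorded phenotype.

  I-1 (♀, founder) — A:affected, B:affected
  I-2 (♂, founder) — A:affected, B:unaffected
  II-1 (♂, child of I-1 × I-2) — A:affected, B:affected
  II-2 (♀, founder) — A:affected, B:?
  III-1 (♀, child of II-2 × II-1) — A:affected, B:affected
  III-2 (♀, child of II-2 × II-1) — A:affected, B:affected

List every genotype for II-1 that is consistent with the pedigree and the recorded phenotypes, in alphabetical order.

A/I-1 aff ·: Aa|AA
A/I-2 aff ·: Aa|AA
A/II-1 aff I-1×I-2: Aa|AA
A/II-2 aff ·: Aa|AA
A/III-1 aff II-2×II-1: Aa|AA
A/III-2 aff II-2×II-1: Aa|AA
⇒ A over [I-1,I-2,II-1,II-2,III-1,III-2]: 44 consistent
B/I-1 aff ·: Bb|BB
B/I-2 un ·: bb
B/II-1 aff I-1×I-2: Bb
B/II-2 ? ·: bb|Bb|BB
B/III-1 aff II-2×II-1: Bb|BB
B/III-2 aff II-2×II-1: Bb|BB
⇒ B over [I-1,I-2,II-1,II-2,III-1,III-2]: 18 consistent

II-1 ∈ {AA Bb, Aa Bb}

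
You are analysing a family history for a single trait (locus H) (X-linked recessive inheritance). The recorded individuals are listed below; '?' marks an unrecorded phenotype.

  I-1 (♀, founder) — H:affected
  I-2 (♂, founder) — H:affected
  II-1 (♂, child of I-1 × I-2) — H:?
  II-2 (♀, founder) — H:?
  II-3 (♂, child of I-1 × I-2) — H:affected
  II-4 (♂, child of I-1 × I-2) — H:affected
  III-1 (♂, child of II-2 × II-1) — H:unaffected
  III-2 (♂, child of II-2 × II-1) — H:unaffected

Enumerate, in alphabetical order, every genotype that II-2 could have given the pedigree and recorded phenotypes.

II-2 ∈ {X^HX^H, X^HX^h}

H/I-1 aff ·: X^hX^h
H/I-2 aff ·: X^hY
H/II-1 ? I-1×I-2: X^hY
H/II-2 ? ·: X^HX^H|X^HX^h
H/II-3 aff I-1×I-2: X^hY
H/II-4 aff I-1×I-2: X^hY
H/III-1 un II-2×II-1: X^HY
H/III-2 un II-2×II-1: X^HY
⇒ H over [I-1,I-2,II-1,II-2,II-3,II-4,III-1,III-2]: 2 consistent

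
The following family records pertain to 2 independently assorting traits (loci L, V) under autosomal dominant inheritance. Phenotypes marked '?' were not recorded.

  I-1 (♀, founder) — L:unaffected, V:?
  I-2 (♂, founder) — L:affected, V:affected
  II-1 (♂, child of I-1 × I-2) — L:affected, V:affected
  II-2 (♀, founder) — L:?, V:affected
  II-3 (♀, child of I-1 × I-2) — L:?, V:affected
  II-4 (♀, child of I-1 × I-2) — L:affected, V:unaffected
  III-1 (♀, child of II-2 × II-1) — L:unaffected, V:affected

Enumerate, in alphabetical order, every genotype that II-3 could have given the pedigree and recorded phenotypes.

L/I-1 un ·: ll
L/I-2 aff ·: Ll|LL
L/II-1 aff I-1×I-2: Ll
L/II-2 ? ·: ll|Ll
L/II-3 ? I-1×I-2: ll|Ll
L/II-4 aff I-1×I-2: Ll
L/III-1 un II-2×II-1: ll
⇒ L over [I-1,I-2,II-1,II-2,II-3,II-4,III-1]: 6 consistent
V/I-1 ? ·: vv|Vv
V/I-2 aff ·: Vv
V/II-1 aff I-1×I-2: Vv|VV
V/II-2 aff ·: Vv|VV
V/II-3 aff I-1×I-2: Vv|VV
V/II-4 un I-1×I-2: vv
V/III-1 aff II-2×II-1: Vv|VV
⇒ V over [I-1,I-2,II-1,II-2,II-3,II-4,III-1]: 18 consistent

II-3 ∈ {Ll VV, Ll Vv, ll VV, ll Vv}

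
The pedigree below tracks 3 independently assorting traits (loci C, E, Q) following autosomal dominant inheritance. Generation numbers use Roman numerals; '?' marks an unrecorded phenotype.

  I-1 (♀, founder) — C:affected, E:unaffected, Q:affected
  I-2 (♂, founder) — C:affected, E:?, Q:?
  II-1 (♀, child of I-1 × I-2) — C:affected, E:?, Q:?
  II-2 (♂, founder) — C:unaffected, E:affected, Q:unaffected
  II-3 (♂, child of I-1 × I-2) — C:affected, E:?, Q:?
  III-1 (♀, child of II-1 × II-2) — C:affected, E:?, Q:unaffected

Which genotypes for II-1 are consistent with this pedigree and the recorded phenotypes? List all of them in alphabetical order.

C/I-1 aff ·: Cc|CC
C/I-2 aff ·: Cc|CC
C/II-1 aff I-1×I-2: Cc|CC
C/II-2 un ·: cc
C/II-3 aff I-1×I-2: Cc|CC
C/III-1 aff II-1×II-2: Cc
⇒ C over [I-1,I-2,II-1,II-2,II-3,III-1]: 13 consistent
E/I-1 un ·: ee
E/I-2 ? ·: ee|Ee|EE
E/II-1 ? I-1×I-2: ee|Ee
E/II-2 aff ·: Ee|EE
E/II-3 ? I-1×I-2: ee|Ee
E/III-1 ? II-1×II-2: ee|Ee|EE
⇒ E over [I-1,I-2,II-1,II-2,II-3,III-1]: 24 consistent
Q/I-1 aff ·: Qq|QQ
Q/I-2 ? ·: qq|Qq|QQ
Q/II-1 ? I-1×I-2: qq|Qq
Q/II-2 un ·: qq
Q/II-3 ? I-1×I-2: qq|Qq|QQ
Q/III-1 un II-1×II-2: qq
⇒ Q over [I-1,I-2,II-1,II-2,II-3,III-1]: 15 consistent

II-1 ∈ {CC Ee Qq, CC Ee qq, CC ee Qq, CC ee qq, Cc Ee Qq, Cc Ee qq, Cc ee Qq, Cc ee qq}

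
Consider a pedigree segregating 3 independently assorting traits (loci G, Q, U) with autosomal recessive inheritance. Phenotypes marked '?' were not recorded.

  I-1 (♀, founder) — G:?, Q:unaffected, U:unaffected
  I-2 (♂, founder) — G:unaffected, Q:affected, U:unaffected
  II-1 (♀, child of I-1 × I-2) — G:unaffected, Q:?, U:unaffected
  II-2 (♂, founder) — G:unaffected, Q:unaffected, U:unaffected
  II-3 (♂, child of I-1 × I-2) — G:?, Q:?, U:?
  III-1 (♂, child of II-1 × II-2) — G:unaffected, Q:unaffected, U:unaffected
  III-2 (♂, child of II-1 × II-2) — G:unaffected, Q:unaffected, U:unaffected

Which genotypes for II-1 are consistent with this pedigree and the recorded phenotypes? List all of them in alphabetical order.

II-1 ∈ {GG Qq UU, GG Qq Uu, GG qq UU, GG qq Uu, Gg Qq UU, Gg Qq Uu, Gg qq UU, Gg qq Uu}

G/I-1 ? ·: GG|Gg|gg
G/I-2 un ·: GG|Gg
G/II-1 un I-1×I-2: GG|Gg
G/II-2 un ·: GG|Gg
G/II-3 ? I-1×I-2: GG|Gg|gg
G/III-1 un II-1×II-2: GG|Gg
G/III-2 un II-1×II-2: GG|Gg
⇒ G over [I-1,I-2,II-1,II-2,II-3,III-1,III-2]: 120 consistent
Q/I-1 un ·: QQ|Qq
Q/I-2 aff ·: qq
Q/II-1 ? I-1×I-2: Qq|qq
Q/II-2 un ·: QQ|Qq
Q/II-3 ? I-1×I-2: Qq|qq
Q/III-1 un II-1×II-2: QQ|Qq
Q/III-2 un II-1×II-2: QQ|Qq
⇒ Q over [I-1,I-2,II-1,II-2,II-3,III-1,III-2]: 28 consistent
U/I-1 un ·: UU|Uu
U/I-2 un ·: UU|Uu
U/II-1 un I-1×I-2: UU|Uu
U/II-2 un ·: UU|Uu
U/II-3 ? I-1×I-2: UU|Uu|uu
U/III-1 un II-1×II-2: UU|Uu
U/III-2 un II-1×II-2: UU|Uu
⇒ U over [I-1,I-2,II-1,II-2,II-3,III-1,III-2]: 96 consistent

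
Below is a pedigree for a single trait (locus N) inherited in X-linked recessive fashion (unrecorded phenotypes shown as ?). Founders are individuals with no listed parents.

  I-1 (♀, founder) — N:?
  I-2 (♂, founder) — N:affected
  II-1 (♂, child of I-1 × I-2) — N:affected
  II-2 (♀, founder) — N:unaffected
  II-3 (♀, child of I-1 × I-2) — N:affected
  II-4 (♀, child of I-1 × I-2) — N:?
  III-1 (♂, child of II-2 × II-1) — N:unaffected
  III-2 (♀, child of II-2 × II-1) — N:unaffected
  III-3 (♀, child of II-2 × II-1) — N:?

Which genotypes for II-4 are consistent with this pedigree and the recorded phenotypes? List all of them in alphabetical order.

N/I-1 ? ·: X^NX^n|X^nX^n
N/I-2 aff ·: X^nY
N/II-1 aff I-1×I-2: X^nY
N/II-2 un ·: X^NX^N|X^NX^n
N/II-3 aff I-1×I-2: X^nX^n
N/II-4 ? I-1×I-2: X^NX^n|X^nX^n
N/III-1 un II-2×II-1: X^NY
N/III-2 un II-2×II-1: X^NX^n
N/III-3 ? II-2×II-1: X^NX^n|X^nX^n
⇒ N over [I-1,I-2,II-1,II-2,II-3,II-4,III-1,III-2,III-3]: 9 consistent

II-4 ∈ {X^NX^n, X^nX^n}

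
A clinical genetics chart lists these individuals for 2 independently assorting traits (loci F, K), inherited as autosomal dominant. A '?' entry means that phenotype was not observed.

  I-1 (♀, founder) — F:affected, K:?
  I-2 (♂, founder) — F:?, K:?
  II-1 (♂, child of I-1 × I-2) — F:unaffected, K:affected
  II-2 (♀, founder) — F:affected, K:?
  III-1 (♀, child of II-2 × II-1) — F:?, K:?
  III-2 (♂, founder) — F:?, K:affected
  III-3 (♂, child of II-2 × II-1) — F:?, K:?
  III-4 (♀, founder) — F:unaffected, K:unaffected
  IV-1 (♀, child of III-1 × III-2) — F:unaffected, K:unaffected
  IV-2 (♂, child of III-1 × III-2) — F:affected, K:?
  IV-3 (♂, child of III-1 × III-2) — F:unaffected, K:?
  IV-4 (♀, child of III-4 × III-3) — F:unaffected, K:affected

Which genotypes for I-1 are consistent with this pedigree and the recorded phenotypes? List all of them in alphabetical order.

F/I-1 aff ·: Ff
F/I-2 ? ·: ff|Ff
F/II-1 un I-1×I-2: ff
F/II-2 aff ·: Ff|FF
F/III-1 ? II-2×II-1: ff|Ff
F/III-2 ? ·: ff|Ff
F/III-3 ? II-2×II-1: ff|Ff
F/III-4 un ·: ff
F/IV-1 un III-1×III-2: ff
F/IV-2 aff III-1×III-2: Ff|FF
F/IV-3 un III-1×III-2: ff
F/IV-4 un III-4×III-3: ff
⇒ F over [I-1,I-2,II-1,II-2,III-1,III-2,III-3,III-4,IV-1,IV-2,IV-3,IV-4]: 22 consistent
K/I-1 ? ·: kk|Kk|KK
K/I-2 ? ·: kk|Kk|KK
K/II-1 aff I-1×I-2: Kk|KK
K/II-2 ? ·: kk|Kk|KK
K/III-1 ? II-2×II-1: kk|Kk
K/III-2 aff ·: Kk
K/III-3 ? II-2×II-1: Kk|KK
K/III-4 un ·: kk
K/IV-1 un III-1×III-2: kk
K/IV-2 ? III-1×III-2: kk|Kk|KK
K/IV-3 ? III-1×III-2: kk|Kk|KK
K/IV-4 aff III-4×III-3: Kk
⇒ K over [I-1,I-2,II-1,II-2,III-1,III-2,III-3,III-4,IV-1,IV-2,IV-3,IV-4]: 507 consistent

I-1 ∈ {Ff KK, Ff Kk, Ff kk}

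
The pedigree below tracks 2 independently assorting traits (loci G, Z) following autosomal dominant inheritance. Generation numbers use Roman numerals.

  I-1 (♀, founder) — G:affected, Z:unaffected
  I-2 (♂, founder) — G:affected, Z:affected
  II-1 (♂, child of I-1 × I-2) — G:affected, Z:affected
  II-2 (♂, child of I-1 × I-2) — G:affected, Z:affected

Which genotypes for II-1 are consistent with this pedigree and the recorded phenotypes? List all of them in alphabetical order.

II-1 ∈ {GG Zz, Gg Zz}

G/I-1 aff ·: Gg|GG
G/I-2 aff ·: Gg|GG
G/II-1 aff I-1×I-2: Gg|GG
G/II-2 aff I-1×I-2: Gg|GG
⇒ G over [I-1,I-2,II-1,II-2]: 13 consistent
Z/I-1 un ·: zz
Z/I-2 aff ·: Zz|ZZ
Z/II-1 aff I-1×I-2: Zz
Z/II-2 aff I-1×I-2: Zz
⇒ Z over [I-1,I-2,II-1,II-2]: 2 consistent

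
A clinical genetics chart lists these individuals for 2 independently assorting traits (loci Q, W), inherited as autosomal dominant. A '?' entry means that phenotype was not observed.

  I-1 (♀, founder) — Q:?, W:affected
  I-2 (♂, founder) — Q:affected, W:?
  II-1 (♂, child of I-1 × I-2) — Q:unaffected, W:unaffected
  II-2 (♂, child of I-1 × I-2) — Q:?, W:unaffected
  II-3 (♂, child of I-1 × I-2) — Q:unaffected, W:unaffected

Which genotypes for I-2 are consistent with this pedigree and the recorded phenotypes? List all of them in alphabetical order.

I-2 ∈ {Qq Ww, Qq ww}

Q/I-1 ? ·: qq|Qq
Q/I-2 aff ·: Qq
Q/II-1 un I-1×I-2: qq
Q/II-2 ? I-1×I-2: qq|Qq|QQ
Q/II-3 un I-1×I-2: qq
⇒ Q over [I-1,I-2,II-1,II-2,II-3]: 5 consistent
W/I-1 aff ·: Ww
W/I-2 ? ·: ww|Ww
W/II-1 un I-1×I-2: ww
W/II-2 un I-1×I-2: ww
W/II-3 un I-1×I-2: ww
⇒ W over [I-1,I-2,II-1,II-2,II-3]: 2 consistent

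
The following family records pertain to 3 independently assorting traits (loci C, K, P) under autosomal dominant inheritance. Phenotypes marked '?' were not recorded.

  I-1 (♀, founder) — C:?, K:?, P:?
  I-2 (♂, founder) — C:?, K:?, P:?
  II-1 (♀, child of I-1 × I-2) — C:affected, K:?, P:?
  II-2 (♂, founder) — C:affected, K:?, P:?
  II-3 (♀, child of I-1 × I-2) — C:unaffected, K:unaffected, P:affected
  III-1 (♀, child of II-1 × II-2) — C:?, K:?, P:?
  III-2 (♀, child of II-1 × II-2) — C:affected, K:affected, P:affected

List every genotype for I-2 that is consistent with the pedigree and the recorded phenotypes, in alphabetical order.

I-2 ∈ {Cc Kk PP, Cc Kk Pp, Cc Kk pp, Cc kk PP, Cc kk Pp, Cc kk pp, cc Kk PP, cc Kk Pp, cc Kk pp, cc kk PP, cc kk Pp, cc kk pp}

C/I-1 ? ·: cc|Cc
C/I-2 ? ·: cc|Cc
C/II-1 aff I-1×I-2: Cc|CC
C/II-2 aff ·: Cc|CC
C/II-3 un I-1×I-2: cc
C/III-1 ? II-1×II-2: cc|Cc|CC
C/III-2 aff II-1×II-2: Cc|CC
⇒ C over [I-1,I-2,II-1,II-2,II-3,III-1,III-2]: 35 consistent
K/I-1 ? ·: kk|Kk
K/I-2 ? ·: kk|Kk
K/II-1 ? I-1×I-2: kk|Kk|KK
K/II-2 ? ·: kk|Kk|KK
K/II-3 un I-1×I-2: kk
K/III-1 ? II-1×II-2: kk|Kk|KK
K/III-2 aff II-1×II-2: Kk|KK
⇒ K over [I-1,I-2,II-1,II-2,II-3,III-1,III-2]: 54 consistent
P/I-1 ? ·: pp|Pp|PP
P/I-2 ? ·: pp|Pp|PP
P/II-1 ? I-1×I-2: pp|Pp|PP
P/II-2 ? ·: pp|Pp|PP
P/II-3 aff I-1×I-2: Pp|PP
P/III-1 ? II-1×II-2: pp|Pp|PP
P/III-2 aff II-1×II-2: Pp|PP
⇒ P over [I-1,I-2,II-1,II-2,II-3,III-1,III-2]: 174 consistent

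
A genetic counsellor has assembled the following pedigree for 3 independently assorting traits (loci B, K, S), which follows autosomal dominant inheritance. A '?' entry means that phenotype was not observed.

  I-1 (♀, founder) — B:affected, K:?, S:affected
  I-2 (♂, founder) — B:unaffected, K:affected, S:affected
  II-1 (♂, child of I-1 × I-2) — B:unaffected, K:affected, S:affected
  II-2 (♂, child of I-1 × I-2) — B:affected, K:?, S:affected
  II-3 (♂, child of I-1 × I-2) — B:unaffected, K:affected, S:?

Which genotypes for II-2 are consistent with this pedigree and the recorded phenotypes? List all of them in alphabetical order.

II-2 ∈ {Bb KK SS, Bb KK Ss, Bb Kk SS, Bb Kk Ss, Bb kk SS, Bb kk Ss}

B/I-1 aff ·: Bb
B/I-2 un ·: bb
B/II-1 un I-1×I-2: bb
B/II-2 aff I-1×I-2: Bb
B/II-3 un I-1×I-2: bb
⇒ B over [I-1,I-2,II-1,II-2,II-3]: 1 consistent
K/I-1 ? ·: kk|Kk|KK
K/I-2 aff ·: Kk|KK
K/II-1 aff I-1×I-2: Kk|KK
K/II-2 ? I-1×I-2: kk|Kk|KK
K/II-3 aff I-1×I-2: Kk|KK
⇒ K over [I-1,I-2,II-1,II-2,II-3]: 32 consistent
S/I-1 aff ·: Ss|SS
S/I-2 aff ·: Ss|SS
S/II-1 aff I-1×I-2: Ss|SS
S/II-2 aff I-1×I-2: Ss|SS
S/II-3 ? I-1×I-2: ss|Ss|SS
⇒ S over [I-1,I-2,II-1,II-2,II-3]: 29 consistent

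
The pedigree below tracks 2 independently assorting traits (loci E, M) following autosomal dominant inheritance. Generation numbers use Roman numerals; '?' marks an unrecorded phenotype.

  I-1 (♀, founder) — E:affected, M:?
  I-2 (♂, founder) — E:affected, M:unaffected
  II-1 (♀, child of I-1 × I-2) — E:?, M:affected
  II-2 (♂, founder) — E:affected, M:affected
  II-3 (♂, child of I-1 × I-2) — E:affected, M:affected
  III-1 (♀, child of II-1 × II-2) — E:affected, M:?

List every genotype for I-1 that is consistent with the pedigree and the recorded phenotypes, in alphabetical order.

E/I-1 aff ·: Ee|EE
E/I-2 aff ·: Ee|EE
E/II-1 ? I-1×I-2: ee|Ee|EE
E/II-2 aff ·: Ee|EE
E/II-3 aff I-1×I-2: Ee|EE
E/III-1 aff II-1×II-2: Ee|EE
⇒ E over [I-1,I-2,II-1,II-2,II-3,III-1]: 49 consistent
M/I-1 ? ·: Mm|MM
M/I-2 un ·: mm
M/II-1 aff I-1×I-2: Mm
M/II-2 aff ·: Mm|MM
M/II-3 aff I-1×I-2: Mm
M/III-1 ? II-1×II-2: mm|Mm|MM
⇒ M over [I-1,I-2,II-1,II-2,II-3,III-1]: 10 consistent

I-1 ∈ {EE MM, EE Mm, Ee MM, Ee Mm}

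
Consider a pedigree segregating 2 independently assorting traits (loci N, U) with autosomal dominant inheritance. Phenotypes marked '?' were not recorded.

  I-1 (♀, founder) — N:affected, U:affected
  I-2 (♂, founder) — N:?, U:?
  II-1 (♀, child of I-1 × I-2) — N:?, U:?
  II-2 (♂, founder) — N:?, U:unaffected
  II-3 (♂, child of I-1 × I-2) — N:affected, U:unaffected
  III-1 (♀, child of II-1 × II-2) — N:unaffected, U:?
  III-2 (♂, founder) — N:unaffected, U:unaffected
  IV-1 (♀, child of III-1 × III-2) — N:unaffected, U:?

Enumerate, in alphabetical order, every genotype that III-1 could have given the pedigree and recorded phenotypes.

N/I-1 aff ·: Nn|NN
N/I-2 ? ·: nn|Nn|NN
N/II-1 ? I-1×I-2: nn|Nn
N/II-2 ? ·: nn|Nn
N/II-3 aff I-1×I-2: Nn|NN
N/III-1 un II-1×II-2: nn
N/III-2 un ·: nn
N/IV-1 un III-1×III-2: nn
⇒ N over [I-1,I-2,II-1,II-2,II-3,III-1,III-2,IV-1]: 22 consistent
U/I-1 aff ·: Uu
U/I-2 ? ·: uu|Uu
U/II-1 ? I-1×I-2: uu|Uu|UU
U/II-2 un ·: uu
U/II-3 un I-1×I-2: uu
U/III-1 ? II-1×II-2: uu|Uu
U/III-2 un ·: uu
U/IV-1 ? III-1×III-2: uu|Uu
⇒ U over [I-1,I-2,II-1,II-2,II-3,III-1,III-2,IV-1]: 10 consistent

III-1 ∈ {nn Uu, nn uu}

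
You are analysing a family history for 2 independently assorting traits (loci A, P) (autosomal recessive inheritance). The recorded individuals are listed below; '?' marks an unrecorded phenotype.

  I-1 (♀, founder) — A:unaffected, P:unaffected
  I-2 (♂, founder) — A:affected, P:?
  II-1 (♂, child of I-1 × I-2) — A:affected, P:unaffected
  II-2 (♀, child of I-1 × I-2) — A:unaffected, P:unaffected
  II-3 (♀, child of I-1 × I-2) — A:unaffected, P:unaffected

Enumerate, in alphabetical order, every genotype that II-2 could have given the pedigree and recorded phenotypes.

II-2 ∈ {Aa PP, Aa Pp}

A/I-1 un ·: Aa
A/I-2 aff ·: aa
A/II-1 aff I-1×I-2: aa
A/II-2 un I-1×I-2: Aa
A/II-3 un I-1×I-2: Aa
⇒ A over [I-1,I-2,II-1,II-2,II-3]: 1 consistent
P/I-1 un ·: PP|Pp
P/I-2 ? ·: PP|Pp|pp
P/II-1 un I-1×I-2: PP|Pp
P/II-2 un I-1×I-2: PP|Pp
P/II-3 un I-1×I-2: PP|Pp
⇒ P over [I-1,I-2,II-1,II-2,II-3]: 27 consistent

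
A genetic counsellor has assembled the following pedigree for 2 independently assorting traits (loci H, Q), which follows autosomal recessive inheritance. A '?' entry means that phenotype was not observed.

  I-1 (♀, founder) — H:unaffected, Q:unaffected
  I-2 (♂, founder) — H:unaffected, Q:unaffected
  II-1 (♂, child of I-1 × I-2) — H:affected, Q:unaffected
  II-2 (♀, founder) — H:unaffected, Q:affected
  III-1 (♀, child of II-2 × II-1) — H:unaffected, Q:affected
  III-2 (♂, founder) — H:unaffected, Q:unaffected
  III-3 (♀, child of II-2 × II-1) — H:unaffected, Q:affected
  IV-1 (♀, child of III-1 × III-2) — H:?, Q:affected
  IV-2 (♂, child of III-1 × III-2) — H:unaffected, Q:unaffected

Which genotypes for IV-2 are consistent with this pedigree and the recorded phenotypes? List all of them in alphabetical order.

H/I-1 un ·: Hh
H/I-2 un ·: Hh
H/II-1 aff I-1×I-2: hh
H/II-2 un ·: HH|Hh
H/III-1 un II-2×II-1: Hh
H/III-2 un ·: HH|Hh
H/III-3 un II-2×II-1: Hh
H/IV-1 ? III-1×III-2: HH|Hh|hh
H/IV-2 un III-1×III-2: HH|Hh
⇒ H over [I-1,I-2,II-1,II-2,III-1,III-2,III-3,IV-1,IV-2]: 20 consistent
Q/I-1 un ·: QQ|Qq
Q/I-2 un ·: QQ|Qq
Q/II-1 un I-1×I-2: Qq
Q/II-2 aff ·: qq
Q/III-1 aff II-2×II-1: qq
Q/III-2 un ·: Qq
Q/III-3 aff II-2×II-1: qq
Q/IV-1 aff III-1×III-2: qq
Q/IV-2 un III-1×III-2: Qq
⇒ Q over [I-1,I-2,II-1,II-2,III-1,III-2,III-3,IV-1,IV-2]: 3 consistent

IV-2 ∈ {HH Qq, Hh Qq}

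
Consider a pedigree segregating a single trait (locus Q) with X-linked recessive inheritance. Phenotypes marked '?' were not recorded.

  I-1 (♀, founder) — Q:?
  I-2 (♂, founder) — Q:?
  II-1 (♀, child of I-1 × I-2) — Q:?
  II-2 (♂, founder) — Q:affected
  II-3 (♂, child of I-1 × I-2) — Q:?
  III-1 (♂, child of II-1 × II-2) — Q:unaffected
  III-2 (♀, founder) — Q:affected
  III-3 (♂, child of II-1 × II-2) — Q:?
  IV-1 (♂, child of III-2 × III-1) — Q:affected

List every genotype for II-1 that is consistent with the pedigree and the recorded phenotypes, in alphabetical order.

Q/I-1 ? ·: X^QX^Q|X^QX^q|X^qX^q
Q/I-2 ? ·: X^QY|X^qY
Q/II-1 ? I-1×I-2: X^QX^Q|X^QX^q
Q/II-2 aff ·: X^qY
Q/II-3 ? I-1×I-2: X^QY|X^qY
Q/III-1 un II-1×II-2: X^QY
Q/III-2 aff ·: X^qX^q
Q/III-3 ? II-1×II-2: X^QY|X^qY
Q/IV-1 aff III-2×III-1: X^qY
⇒ Q over [I-1,I-2,II-1,II-2,II-3,III-1,III-2,III-3,IV-1]: 15 consistent

II-1 ∈ {X^QX^Q, X^QX^q}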